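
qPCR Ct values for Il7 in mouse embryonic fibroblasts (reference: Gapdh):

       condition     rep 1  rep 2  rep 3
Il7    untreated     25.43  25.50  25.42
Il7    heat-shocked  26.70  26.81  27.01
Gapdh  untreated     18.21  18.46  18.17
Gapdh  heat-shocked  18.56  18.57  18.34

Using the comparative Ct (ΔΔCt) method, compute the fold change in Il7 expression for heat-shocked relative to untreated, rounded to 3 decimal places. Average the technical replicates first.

0.441

Mean Ct: Il7 untreated 25.450; Il7 heat-shocked 26.840; Gapdh untreated 18.280; Gapdh heat-shocked 18.490
ΔCt(untreated) = 25.450 − 18.280 = 7.170
ΔCt(heat-shocked) = 26.840 − 18.490 = 8.350
ΔΔCt = 8.350 − 7.170 = 1.180
Fold change = 2^(−1.180) = 0.4414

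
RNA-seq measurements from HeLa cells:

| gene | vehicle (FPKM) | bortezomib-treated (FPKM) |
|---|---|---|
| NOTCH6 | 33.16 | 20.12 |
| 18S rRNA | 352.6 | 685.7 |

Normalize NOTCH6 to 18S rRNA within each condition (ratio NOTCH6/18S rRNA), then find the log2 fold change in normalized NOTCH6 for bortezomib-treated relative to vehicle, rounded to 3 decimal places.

-1.680

NOTCH6/18S rRNA (vehicle) = 33.16 / 352.6 = 0.094044
NOTCH6/18S rRNA (bortezomib-treated) = 20.12 / 685.7 = 0.029342
Fold change = 0.029342 / 0.094044 = 0.3120
log2(0.3120) = -1.6804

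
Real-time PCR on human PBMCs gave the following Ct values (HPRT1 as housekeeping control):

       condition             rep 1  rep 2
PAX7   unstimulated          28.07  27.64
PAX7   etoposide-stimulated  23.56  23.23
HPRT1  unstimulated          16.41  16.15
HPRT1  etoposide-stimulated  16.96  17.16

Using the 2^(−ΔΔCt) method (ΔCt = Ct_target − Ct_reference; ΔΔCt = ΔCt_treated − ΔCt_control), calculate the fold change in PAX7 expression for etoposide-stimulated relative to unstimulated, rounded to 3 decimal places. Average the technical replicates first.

37.792

Mean Ct: PAX7 unstimulated 27.855; PAX7 etoposide-stimulated 23.395; HPRT1 unstimulated 16.280; HPRT1 etoposide-stimulated 17.060
ΔCt(unstimulated) = 27.855 − 16.280 = 11.575
ΔCt(etoposide-stimulated) = 23.395 − 17.060 = 6.335
ΔΔCt = 6.335 − 11.575 = -5.240
Fold change = 2^(−(-5.240)) = 2^5.240 = 37.7918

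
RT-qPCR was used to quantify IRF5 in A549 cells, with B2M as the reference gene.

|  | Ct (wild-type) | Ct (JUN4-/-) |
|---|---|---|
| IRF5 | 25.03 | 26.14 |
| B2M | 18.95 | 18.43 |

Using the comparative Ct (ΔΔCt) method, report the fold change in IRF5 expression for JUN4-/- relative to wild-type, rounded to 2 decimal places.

ΔCt(wild-type) = 25.030 − 18.950 = 6.080
ΔCt(JUN4-/-) = 26.140 − 18.430 = 7.710
ΔΔCt = 7.710 − 6.080 = 1.630
Fold change = 2^(−1.630) = 0.323

0.32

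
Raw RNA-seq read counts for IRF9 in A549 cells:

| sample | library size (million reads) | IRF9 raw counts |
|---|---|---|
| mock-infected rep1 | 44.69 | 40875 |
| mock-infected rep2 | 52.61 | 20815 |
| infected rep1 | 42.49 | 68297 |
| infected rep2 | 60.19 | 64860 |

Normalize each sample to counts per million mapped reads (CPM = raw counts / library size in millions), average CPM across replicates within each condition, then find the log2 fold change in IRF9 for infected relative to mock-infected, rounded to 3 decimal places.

CPM(mock-infected rep1) = 40875 / 44.69 = 914.6341
CPM(mock-infected rep2) = 20815 / 52.61 = 395.6472
CPM(infected rep1) = 68297 / 42.49 = 1607.3664
CPM(infected rep2) = 64860 / 60.19 = 1077.5876
mean CPM(mock-infected) = 655.1407; mean CPM(infected) = 1342.4770
Fold change = 1342.4770 / 655.1407 = 2.04914
log2(2.04914) = 1.0350

1.035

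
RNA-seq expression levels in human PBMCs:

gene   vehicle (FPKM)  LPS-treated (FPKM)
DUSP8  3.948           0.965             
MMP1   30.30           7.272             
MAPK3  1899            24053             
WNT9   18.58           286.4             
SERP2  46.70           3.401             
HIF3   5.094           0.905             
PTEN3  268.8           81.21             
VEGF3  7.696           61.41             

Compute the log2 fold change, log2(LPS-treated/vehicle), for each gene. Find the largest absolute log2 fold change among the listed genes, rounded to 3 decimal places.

3.946

log2(0.965/3.948) = -2.033  (DUSP8)
log2(7.272/30.30) = -2.059  (MMP1)
log2(24053/1899) = 3.663  (MAPK3)
log2(286.4/18.58) = 3.946  (WNT9)
log2(3.401/46.70) = -3.779  (SERP2)
log2(0.905/5.094) = -2.493  (HIF3)
log2(81.21/268.8) = -1.727  (PTEN3)
log2(61.41/7.696) = 2.996  (VEGF3)
The largest magnitude belongs to WNT9.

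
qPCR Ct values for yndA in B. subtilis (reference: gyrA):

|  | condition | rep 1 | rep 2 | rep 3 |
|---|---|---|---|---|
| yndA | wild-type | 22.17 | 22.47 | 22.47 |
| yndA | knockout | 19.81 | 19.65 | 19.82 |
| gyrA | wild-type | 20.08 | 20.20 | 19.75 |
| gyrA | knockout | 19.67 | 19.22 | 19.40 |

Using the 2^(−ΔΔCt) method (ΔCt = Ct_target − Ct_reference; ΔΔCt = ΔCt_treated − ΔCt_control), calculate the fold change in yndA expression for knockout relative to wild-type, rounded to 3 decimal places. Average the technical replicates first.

4.084

Mean Ct: yndA wild-type 22.370; yndA knockout 19.760; gyrA wild-type 20.010; gyrA knockout 19.430
ΔCt(wild-type) = 22.370 − 20.010 = 2.360
ΔCt(knockout) = 19.760 − 19.430 = 0.330
ΔΔCt = 0.330 − 2.360 = -2.030
Fold change = 2^(−(-2.030)) = 2^2.030 = 4.0840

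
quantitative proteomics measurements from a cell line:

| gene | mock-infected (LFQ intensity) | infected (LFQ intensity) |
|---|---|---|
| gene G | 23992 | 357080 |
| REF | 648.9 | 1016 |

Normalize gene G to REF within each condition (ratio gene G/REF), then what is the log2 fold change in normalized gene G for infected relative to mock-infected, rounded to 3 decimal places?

gene G/REF (mock-infected) = 23992 / 648.9 = 36.973
gene G/REF (infected) = 357080 / 1016 = 351.46
Fold change = 351.46 / 36.973 = 9.5057
log2(9.5057) = 3.2488

3.249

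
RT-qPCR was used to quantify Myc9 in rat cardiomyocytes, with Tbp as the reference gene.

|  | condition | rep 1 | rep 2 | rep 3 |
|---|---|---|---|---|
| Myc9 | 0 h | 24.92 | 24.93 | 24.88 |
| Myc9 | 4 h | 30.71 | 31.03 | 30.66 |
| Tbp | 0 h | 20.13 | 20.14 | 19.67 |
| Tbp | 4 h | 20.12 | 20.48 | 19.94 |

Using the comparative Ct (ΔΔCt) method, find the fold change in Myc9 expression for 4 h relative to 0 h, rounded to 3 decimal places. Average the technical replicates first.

0.019

Mean Ct: Myc9 0 h 24.910; Myc9 4 h 30.800; Tbp 0 h 19.980; Tbp 4 h 20.180
ΔCt(0 h) = 24.910 − 19.980 = 4.930
ΔCt(4 h) = 30.800 − 20.180 = 10.620
ΔΔCt = 10.620 − 4.930 = 5.690
Fold change = 2^(−5.690) = 0.0194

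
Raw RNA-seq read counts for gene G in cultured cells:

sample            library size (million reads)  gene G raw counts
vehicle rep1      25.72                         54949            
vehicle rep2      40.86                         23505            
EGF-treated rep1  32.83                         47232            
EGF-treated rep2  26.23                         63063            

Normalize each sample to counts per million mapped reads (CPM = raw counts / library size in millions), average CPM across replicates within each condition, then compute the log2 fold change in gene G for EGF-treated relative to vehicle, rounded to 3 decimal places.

0.503

CPM(vehicle rep1) = 54949 / 25.72 = 2136.4308
CPM(vehicle rep2) = 23505 / 40.86 = 575.2570
CPM(EGF-treated rep1) = 47232 / 32.83 = 1438.6841
CPM(EGF-treated rep2) = 63063 / 26.23 = 2404.2318
mean CPM(vehicle) = 1355.8439; mean CPM(EGF-treated) = 1921.4580
Fold change = 1921.4580 / 1355.8439 = 1.41717
log2(1.41717) = 0.5030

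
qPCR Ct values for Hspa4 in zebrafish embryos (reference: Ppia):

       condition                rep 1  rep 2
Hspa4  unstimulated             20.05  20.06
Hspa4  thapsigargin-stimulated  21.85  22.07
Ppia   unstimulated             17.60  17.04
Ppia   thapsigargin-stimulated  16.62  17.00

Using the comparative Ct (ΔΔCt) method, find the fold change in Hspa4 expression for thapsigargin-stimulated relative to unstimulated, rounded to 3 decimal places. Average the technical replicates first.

0.188

Mean Ct: Hspa4 unstimulated 20.055; Hspa4 thapsigargin-stimulated 21.960; Ppia unstimulated 17.320; Ppia thapsigargin-stimulated 16.810
ΔCt(unstimulated) = 20.055 − 17.320 = 2.735
ΔCt(thapsigargin-stimulated) = 21.960 − 16.810 = 5.150
ΔΔCt = 5.150 − 2.735 = 2.415
Fold change = 2^(−2.415) = 0.1875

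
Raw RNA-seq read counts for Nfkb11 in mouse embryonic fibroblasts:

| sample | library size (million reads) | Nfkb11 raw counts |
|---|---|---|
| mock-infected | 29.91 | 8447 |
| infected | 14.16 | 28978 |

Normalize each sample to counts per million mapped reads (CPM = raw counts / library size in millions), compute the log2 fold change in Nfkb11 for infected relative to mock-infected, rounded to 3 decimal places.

2.857

CPM(mock-infected) = 8447 / 29.91 = 282.4139
CPM(infected) = 28978 / 14.16 = 2046.4689
Fold change = 2046.4689 / 282.4139 = 7.24635
log2(7.24635) = 2.8573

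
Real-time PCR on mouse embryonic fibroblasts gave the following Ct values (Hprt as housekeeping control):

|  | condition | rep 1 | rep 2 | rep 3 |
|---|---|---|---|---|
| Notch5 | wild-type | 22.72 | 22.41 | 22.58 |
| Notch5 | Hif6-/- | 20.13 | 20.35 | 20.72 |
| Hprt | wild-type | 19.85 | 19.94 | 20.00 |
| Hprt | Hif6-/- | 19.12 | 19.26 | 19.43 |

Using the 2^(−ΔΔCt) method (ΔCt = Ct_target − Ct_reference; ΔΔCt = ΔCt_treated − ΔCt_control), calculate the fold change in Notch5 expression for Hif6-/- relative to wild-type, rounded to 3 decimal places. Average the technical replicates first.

Mean Ct: Notch5 wild-type 22.570; Notch5 Hif6-/- 20.400; Hprt wild-type 19.930; Hprt Hif6-/- 19.270
ΔCt(wild-type) = 22.570 − 19.930 = 2.640
ΔCt(Hif6-/-) = 20.400 − 19.270 = 1.130
ΔΔCt = 1.130 − 2.640 = -1.510
Fold change = 2^(−(-1.510)) = 2^1.510 = 2.8481

2.848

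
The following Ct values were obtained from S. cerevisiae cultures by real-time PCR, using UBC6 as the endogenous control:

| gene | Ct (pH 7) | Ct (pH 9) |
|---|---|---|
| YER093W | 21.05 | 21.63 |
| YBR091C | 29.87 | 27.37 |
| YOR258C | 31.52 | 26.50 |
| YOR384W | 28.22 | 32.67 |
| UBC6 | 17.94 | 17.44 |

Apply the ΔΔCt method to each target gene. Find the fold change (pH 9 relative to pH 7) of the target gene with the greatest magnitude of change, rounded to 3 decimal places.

0.032

YER093W: ΔΔCt = (21.63−17.44) − (21.05−17.94) = 4.19 − 3.11 = 1.08; fold change = 2^-1.08 = 0.473
YBR091C: ΔΔCt = (27.37−17.44) − (29.87−17.94) = 9.93 − 11.93 = -2.00; fold change = 2^2.00 = 4.000
YOR258C: ΔΔCt = (26.50−17.44) − (31.52−17.94) = 9.06 − 13.58 = -4.52; fold change = 2^4.52 = 22.943
YOR384W: ΔΔCt = (32.67−17.44) − (28.22−17.94) = 15.23 − 10.28 = 4.95; fold change = 2^-4.95 = 0.032
YOR384W has the largest |ΔΔCt| = 4.95.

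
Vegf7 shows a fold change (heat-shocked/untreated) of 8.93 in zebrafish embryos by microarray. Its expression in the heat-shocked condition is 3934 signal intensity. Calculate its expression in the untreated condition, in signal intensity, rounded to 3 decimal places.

untreated expression = 3934 / 8.93 = 440.538

440.538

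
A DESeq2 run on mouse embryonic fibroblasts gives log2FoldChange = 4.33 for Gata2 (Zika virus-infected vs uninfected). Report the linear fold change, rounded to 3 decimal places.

Fold change = 2^(4.33) = 20.1122

20.112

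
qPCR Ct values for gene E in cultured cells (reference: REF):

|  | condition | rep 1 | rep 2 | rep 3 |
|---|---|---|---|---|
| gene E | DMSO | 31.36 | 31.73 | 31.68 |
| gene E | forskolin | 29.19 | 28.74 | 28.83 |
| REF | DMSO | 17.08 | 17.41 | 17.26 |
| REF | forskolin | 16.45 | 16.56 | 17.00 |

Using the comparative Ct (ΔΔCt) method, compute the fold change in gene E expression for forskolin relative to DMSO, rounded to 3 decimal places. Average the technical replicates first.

Mean Ct: gene E DMSO 31.590; gene E forskolin 28.920; REF DMSO 17.250; REF forskolin 16.670
ΔCt(DMSO) = 31.590 − 17.250 = 14.340
ΔCt(forskolin) = 28.920 − 16.670 = 12.250
ΔΔCt = 12.250 − 14.340 = -2.090
Fold change = 2^(−(-2.090)) = 2^2.090 = 4.2575

4.257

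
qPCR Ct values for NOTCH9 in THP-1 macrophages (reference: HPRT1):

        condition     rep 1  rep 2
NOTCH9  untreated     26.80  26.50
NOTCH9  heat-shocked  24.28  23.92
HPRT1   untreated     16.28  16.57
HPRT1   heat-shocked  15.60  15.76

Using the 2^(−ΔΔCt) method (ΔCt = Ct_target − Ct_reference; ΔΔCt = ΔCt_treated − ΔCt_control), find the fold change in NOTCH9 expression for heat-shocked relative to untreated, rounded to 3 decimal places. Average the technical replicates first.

Mean Ct: NOTCH9 untreated 26.650; NOTCH9 heat-shocked 24.100; HPRT1 untreated 16.425; HPRT1 heat-shocked 15.680
ΔCt(untreated) = 26.650 − 16.425 = 10.225
ΔCt(heat-shocked) = 24.100 − 15.680 = 8.420
ΔΔCt = 8.420 − 10.225 = -1.805
Fold change = 2^(−(-1.805)) = 2^1.805 = 3.4943

3.494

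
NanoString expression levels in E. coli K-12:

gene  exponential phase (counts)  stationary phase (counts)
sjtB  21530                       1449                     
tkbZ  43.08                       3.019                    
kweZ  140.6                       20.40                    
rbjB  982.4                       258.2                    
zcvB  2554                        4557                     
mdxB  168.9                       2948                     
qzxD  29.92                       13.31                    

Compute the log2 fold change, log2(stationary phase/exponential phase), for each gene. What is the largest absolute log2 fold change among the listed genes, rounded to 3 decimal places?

log2(1449/21530) = -3.893  (sjtB)
log2(3.019/43.08) = -3.835  (tkbZ)
log2(20.40/140.6) = -2.785  (kweZ)
log2(258.2/982.4) = -1.928  (rbjB)
log2(4557/2554) = 0.835  (zcvB)
log2(2948/168.9) = 4.125  (mdxB)
log2(13.31/29.92) = -1.169  (qzxD)
The largest magnitude belongs to mdxB.

4.125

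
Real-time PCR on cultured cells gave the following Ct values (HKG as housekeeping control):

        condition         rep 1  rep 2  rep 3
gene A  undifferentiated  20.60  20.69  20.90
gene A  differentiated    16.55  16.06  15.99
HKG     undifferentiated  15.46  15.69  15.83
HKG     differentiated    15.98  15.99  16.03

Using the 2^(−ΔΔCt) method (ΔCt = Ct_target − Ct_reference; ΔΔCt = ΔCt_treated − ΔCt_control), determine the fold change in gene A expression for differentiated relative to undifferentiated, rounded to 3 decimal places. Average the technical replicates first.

29.243

Mean Ct: gene A undifferentiated 20.730; gene A differentiated 16.200; HKG undifferentiated 15.660; HKG differentiated 16.000
ΔCt(undifferentiated) = 20.730 − 15.660 = 5.070
ΔCt(differentiated) = 16.200 − 16.000 = 0.200
ΔΔCt = 0.200 − 5.070 = -4.870
Fold change = 2^(−(-4.870)) = 2^4.870 = 29.2426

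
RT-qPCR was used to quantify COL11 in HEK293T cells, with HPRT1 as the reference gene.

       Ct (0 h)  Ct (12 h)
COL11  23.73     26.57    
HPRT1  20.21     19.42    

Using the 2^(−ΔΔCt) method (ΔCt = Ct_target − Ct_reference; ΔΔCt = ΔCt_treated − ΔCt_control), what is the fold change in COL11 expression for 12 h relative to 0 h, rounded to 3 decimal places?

ΔCt(0 h) = 23.730 − 20.210 = 3.520
ΔCt(12 h) = 26.570 − 19.420 = 7.150
ΔΔCt = 7.150 − 3.520 = 3.630
Fold change = 2^(−3.630) = 0.0808

0.081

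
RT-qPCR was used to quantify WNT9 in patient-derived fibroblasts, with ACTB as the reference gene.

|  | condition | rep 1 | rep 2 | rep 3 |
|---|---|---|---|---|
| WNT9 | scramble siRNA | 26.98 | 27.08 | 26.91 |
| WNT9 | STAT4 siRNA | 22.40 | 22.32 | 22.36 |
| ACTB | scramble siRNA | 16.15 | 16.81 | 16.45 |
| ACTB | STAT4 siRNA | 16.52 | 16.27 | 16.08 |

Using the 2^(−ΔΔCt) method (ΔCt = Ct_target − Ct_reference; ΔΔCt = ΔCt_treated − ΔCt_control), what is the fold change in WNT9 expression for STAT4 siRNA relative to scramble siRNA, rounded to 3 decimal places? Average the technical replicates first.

21.857

Mean Ct: WNT9 scramble siRNA 26.990; WNT9 STAT4 siRNA 22.360; ACTB scramble siRNA 16.470; ACTB STAT4 siRNA 16.290
ΔCt(scramble siRNA) = 26.990 − 16.470 = 10.520
ΔCt(STAT4 siRNA) = 22.360 − 16.290 = 6.070
ΔΔCt = 6.070 − 10.520 = -4.450
Fold change = 2^(−(-4.450)) = 2^4.450 = 21.8566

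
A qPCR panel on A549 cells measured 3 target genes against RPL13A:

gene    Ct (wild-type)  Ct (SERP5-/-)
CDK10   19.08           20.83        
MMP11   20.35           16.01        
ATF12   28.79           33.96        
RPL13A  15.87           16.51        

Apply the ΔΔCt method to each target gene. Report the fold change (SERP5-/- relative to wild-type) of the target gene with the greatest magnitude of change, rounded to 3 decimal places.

31.559

CDK10: ΔΔCt = (20.83−16.51) − (19.08−15.87) = 4.32 − 3.21 = 1.11; fold change = 2^-1.11 = 0.463
MMP11: ΔΔCt = (16.01−16.51) − (20.35−15.87) = -0.50 − 4.48 = -4.98; fold change = 2^4.98 = 31.559
ATF12: ΔΔCt = (33.96−16.51) − (28.79−15.87) = 17.45 − 12.92 = 4.53; fold change = 2^-4.53 = 0.043
MMP11 has the largest |ΔΔCt| = 4.98.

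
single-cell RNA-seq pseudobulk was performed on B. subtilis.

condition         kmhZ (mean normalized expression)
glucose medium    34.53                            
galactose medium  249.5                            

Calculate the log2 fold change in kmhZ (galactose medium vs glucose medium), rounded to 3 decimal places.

Fold change = 249.5 / 34.53 = 7.2256
log2(7.2256) = 2.8531

2.853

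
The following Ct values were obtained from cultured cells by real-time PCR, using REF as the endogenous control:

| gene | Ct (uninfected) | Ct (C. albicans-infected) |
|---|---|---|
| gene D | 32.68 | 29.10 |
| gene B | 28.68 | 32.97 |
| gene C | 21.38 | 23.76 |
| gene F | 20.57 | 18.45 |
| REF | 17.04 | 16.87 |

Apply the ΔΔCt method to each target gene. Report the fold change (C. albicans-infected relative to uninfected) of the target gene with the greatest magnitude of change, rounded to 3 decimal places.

gene D: ΔΔCt = (29.10−16.87) − (32.68−17.04) = 12.23 − 15.64 = -3.41; fold change = 2^3.41 = 10.629
gene B: ΔΔCt = (32.97−16.87) − (28.68−17.04) = 16.10 − 11.64 = 4.46; fold change = 2^-4.46 = 0.045
gene C: ΔΔCt = (23.76−16.87) − (21.38−17.04) = 6.89 − 4.34 = 2.55; fold change = 2^-2.55 = 0.171
gene F: ΔΔCt = (18.45−16.87) − (20.57−17.04) = 1.58 − 3.53 = -1.95; fold change = 2^1.95 = 3.864
gene B has the largest |ΔΔCt| = 4.46.

0.045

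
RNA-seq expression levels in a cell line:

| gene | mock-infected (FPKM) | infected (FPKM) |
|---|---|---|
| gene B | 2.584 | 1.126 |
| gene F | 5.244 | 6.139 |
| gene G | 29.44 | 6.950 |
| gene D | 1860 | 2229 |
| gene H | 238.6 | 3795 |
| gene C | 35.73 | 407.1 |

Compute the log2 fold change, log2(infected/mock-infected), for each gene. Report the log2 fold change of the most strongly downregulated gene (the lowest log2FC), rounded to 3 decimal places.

-2.083

log2(1.126/2.584) = -1.198  (gene B)
log2(6.139/5.244) = 0.227  (gene F)
log2(6.950/29.44) = -2.083  (gene G)
log2(2229/1860) = 0.261  (gene D)
log2(3795/238.6) = 3.991  (gene H)
log2(407.1/35.73) = 3.510  (gene C)
gene G is most strongly downregulated.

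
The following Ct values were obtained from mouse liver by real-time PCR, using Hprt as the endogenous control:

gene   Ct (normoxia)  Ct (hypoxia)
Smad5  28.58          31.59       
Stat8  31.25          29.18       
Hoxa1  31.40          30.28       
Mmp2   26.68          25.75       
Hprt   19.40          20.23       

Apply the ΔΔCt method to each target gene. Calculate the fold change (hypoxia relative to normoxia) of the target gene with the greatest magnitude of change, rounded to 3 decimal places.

7.464

Smad5: ΔΔCt = (31.59−20.23) − (28.58−19.40) = 11.36 − 9.18 = 2.18; fold change = 2^-2.18 = 0.221
Stat8: ΔΔCt = (29.18−20.23) − (31.25−19.40) = 8.95 − 11.85 = -2.90; fold change = 2^2.90 = 7.464
Hoxa1: ΔΔCt = (30.28−20.23) − (31.40−19.40) = 10.05 − 12.00 = -1.95; fold change = 2^1.95 = 3.864
Mmp2: ΔΔCt = (25.75−20.23) − (26.68−19.40) = 5.52 − 7.28 = -1.76; fold change = 2^1.76 = 3.387
Stat8 has the largest |ΔΔCt| = 2.90.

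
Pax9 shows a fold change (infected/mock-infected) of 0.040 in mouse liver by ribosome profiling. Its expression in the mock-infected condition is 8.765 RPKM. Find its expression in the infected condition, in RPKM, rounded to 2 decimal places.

0.35

infected expression = 8.765 × 0.040 = 0.35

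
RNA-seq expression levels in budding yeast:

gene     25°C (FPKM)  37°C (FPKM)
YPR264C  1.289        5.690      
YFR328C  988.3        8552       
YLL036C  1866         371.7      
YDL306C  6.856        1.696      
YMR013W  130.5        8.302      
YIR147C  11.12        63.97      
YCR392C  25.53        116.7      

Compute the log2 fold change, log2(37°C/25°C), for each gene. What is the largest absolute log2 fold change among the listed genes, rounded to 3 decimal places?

3.974

log2(5.690/1.289) = 2.142  (YPR264C)
log2(8552/988.3) = 3.113  (YFR328C)
log2(371.7/1866) = -2.328  (YLL036C)
log2(1.696/6.856) = -2.015  (YDL306C)
log2(8.302/130.5) = -3.974  (YMR013W)
log2(63.97/11.12) = 2.524  (YIR147C)
log2(116.7/25.53) = 2.193  (YCR392C)
The largest magnitude belongs to YMR013W.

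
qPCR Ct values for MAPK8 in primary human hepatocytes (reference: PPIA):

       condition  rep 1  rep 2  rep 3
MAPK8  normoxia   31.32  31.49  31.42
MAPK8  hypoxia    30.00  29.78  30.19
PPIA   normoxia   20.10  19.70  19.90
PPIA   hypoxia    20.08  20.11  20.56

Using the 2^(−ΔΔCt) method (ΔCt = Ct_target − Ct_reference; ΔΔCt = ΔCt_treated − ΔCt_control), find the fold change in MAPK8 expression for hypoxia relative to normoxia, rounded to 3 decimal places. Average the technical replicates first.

3.411

Mean Ct: MAPK8 normoxia 31.410; MAPK8 hypoxia 29.990; PPIA normoxia 19.900; PPIA hypoxia 20.250
ΔCt(normoxia) = 31.410 − 19.900 = 11.510
ΔCt(hypoxia) = 29.990 − 20.250 = 9.740
ΔΔCt = 9.740 − 11.510 = -1.770
Fold change = 2^(−(-1.770)) = 2^1.770 = 3.4105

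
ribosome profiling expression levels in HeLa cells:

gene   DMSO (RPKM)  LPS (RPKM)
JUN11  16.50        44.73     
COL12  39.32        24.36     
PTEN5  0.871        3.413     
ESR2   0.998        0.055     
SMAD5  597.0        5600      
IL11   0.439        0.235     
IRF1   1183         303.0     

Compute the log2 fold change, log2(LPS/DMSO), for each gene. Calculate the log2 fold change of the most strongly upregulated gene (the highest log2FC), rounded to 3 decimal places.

log2(44.73/16.50) = 1.439  (JUN11)
log2(24.36/39.32) = -0.691  (COL12)
log2(3.413/0.871) = 1.970  (PTEN5)
log2(0.055/0.998) = -4.182  (ESR2)
log2(5600/597.0) = 3.230  (SMAD5)
log2(0.235/0.439) = -0.902  (IL11)
log2(303.0/1183) = -1.965  (IRF1)
SMAD5 is most strongly upregulated.

3.230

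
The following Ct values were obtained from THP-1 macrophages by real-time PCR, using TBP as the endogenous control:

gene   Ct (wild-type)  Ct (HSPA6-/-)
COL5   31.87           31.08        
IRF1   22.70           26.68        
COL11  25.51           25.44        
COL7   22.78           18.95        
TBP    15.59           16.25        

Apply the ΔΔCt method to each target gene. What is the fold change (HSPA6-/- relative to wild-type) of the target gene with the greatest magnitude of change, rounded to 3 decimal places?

COL5: ΔΔCt = (31.08−16.25) − (31.87−15.59) = 14.83 − 16.28 = -1.45; fold change = 2^1.45 = 2.732
IRF1: ΔΔCt = (26.68−16.25) − (22.70−15.59) = 10.43 − 7.11 = 3.32; fold change = 2^-3.32 = 0.100
COL11: ΔΔCt = (25.44−16.25) − (25.51−15.59) = 9.19 − 9.92 = -0.73; fold change = 2^0.73 = 1.659
COL7: ΔΔCt = (18.95−16.25) − (22.78−15.59) = 2.70 − 7.19 = -4.49; fold change = 2^4.49 = 22.471
COL7 has the largest |ΔΔCt| = 4.49.

22.471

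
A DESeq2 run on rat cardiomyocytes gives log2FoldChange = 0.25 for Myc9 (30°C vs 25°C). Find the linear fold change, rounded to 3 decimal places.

Fold change = 2^(0.25) = 1.1892

1.189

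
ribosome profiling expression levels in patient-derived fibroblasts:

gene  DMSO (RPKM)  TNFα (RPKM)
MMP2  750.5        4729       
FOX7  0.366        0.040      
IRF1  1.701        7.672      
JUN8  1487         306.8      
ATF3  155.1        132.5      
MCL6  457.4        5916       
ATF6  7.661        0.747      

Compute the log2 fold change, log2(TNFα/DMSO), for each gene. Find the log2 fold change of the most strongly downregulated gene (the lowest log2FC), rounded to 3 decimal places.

log2(4729/750.5) = 2.656  (MMP2)
log2(0.040/0.366) = -3.194  (FOX7)
log2(7.672/1.701) = 2.173  (IRF1)
log2(306.8/1487) = -2.277  (JUN8)
log2(132.5/155.1) = -0.227  (ATF3)
log2(5916/457.4) = 3.693  (MCL6)
log2(0.747/7.661) = -3.358  (ATF6)
ATF6 is most strongly downregulated.

-3.358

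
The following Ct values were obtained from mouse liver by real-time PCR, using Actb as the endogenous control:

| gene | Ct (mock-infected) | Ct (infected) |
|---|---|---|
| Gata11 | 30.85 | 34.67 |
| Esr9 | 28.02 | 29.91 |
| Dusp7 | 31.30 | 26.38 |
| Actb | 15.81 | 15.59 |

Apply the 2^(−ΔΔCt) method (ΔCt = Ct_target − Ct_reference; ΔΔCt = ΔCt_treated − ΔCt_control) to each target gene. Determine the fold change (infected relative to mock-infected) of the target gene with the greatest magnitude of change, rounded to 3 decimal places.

25.992

Gata11: ΔΔCt = (34.67−15.59) − (30.85−15.81) = 19.08 − 15.04 = 4.04; fold change = 2^-4.04 = 0.061
Esr9: ΔΔCt = (29.91−15.59) − (28.02−15.81) = 14.32 − 12.21 = 2.11; fold change = 2^-2.11 = 0.232
Dusp7: ΔΔCt = (26.38−15.59) − (31.30−15.81) = 10.79 − 15.49 = -4.70; fold change = 2^4.70 = 25.992
Dusp7 has the largest |ΔΔCt| = 4.70.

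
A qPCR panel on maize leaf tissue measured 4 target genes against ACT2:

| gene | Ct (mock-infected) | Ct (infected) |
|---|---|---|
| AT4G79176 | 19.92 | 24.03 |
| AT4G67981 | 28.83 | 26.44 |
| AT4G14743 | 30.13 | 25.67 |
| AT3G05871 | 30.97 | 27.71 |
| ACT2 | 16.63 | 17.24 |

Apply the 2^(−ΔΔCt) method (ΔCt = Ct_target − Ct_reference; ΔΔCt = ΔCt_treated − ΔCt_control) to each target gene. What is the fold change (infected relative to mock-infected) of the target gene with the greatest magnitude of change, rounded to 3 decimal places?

AT4G79176: ΔΔCt = (24.03−17.24) − (19.92−16.63) = 6.79 − 3.29 = 3.50; fold change = 2^-3.50 = 0.088
AT4G67981: ΔΔCt = (26.44−17.24) − (28.83−16.63) = 9.20 − 12.20 = -3.00; fold change = 2^3.00 = 8.000
AT4G14743: ΔΔCt = (25.67−17.24) − (30.13−16.63) = 8.43 − 13.50 = -5.07; fold change = 2^5.07 = 33.591
AT3G05871: ΔΔCt = (27.71−17.24) − (30.97−16.63) = 10.47 − 14.34 = -3.87; fold change = 2^3.87 = 14.621
AT4G14743 has the largest |ΔΔCt| = 5.07.

33.591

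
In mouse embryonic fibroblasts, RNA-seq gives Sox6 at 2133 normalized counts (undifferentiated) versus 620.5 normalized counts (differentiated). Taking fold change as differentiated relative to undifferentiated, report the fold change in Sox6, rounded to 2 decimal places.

0.29

Fold change = 620.5 / 2133 = 0.291
Sox6 is downregulated.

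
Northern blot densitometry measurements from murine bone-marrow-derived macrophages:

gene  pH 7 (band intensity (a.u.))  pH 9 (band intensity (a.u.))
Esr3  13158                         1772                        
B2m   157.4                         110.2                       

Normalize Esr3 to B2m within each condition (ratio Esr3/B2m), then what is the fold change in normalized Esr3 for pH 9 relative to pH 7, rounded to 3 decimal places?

Esr3/B2m (pH 7) = 13158 / 157.4 = 83.596
Esr3/B2m (pH 9) = 1772 / 110.2 = 16.08
Fold change = 16.08 / 83.596 = 0.1924

0.192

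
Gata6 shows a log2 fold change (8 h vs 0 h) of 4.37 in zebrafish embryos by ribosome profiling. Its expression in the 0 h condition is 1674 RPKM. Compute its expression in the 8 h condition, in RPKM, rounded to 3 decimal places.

Fold change = 2^(4.37) = 20.6776
8 h expression = 1674 × 20.6776 = 34614.378

34614.378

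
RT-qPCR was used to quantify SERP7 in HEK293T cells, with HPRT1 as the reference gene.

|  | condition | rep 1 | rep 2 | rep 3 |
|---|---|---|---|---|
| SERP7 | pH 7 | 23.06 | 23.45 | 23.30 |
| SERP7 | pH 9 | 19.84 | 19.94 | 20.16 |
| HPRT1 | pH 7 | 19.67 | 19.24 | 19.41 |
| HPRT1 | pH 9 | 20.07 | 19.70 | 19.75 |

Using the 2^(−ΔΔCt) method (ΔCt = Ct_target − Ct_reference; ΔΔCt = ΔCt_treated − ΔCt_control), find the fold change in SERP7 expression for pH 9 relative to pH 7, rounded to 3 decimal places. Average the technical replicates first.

12.906

Mean Ct: SERP7 pH 7 23.270; SERP7 pH 9 19.980; HPRT1 pH 7 19.440; HPRT1 pH 9 19.840
ΔCt(pH 7) = 23.270 − 19.440 = 3.830
ΔCt(pH 9) = 19.980 − 19.840 = 0.140
ΔΔCt = 0.140 − 3.830 = -3.690
Fold change = 2^(−(-3.690)) = 2^3.690 = 12.9063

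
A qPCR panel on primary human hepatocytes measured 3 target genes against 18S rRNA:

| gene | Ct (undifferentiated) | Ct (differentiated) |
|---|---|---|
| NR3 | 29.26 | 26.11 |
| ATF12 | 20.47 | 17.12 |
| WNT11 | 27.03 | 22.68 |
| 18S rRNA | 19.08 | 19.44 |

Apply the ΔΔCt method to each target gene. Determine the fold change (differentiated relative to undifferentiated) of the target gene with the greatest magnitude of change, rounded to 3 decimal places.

26.173

NR3: ΔΔCt = (26.11−19.44) − (29.26−19.08) = 6.67 − 10.18 = -3.51; fold change = 2^3.51 = 11.392
ATF12: ΔΔCt = (17.12−19.44) − (20.47−19.08) = -2.32 − 1.39 = -3.71; fold change = 2^3.71 = 13.086
WNT11: ΔΔCt = (22.68−19.44) − (27.03−19.08) = 3.24 − 7.95 = -4.71; fold change = 2^4.71 = 26.173
WNT11 has the largest |ΔΔCt| = 4.71.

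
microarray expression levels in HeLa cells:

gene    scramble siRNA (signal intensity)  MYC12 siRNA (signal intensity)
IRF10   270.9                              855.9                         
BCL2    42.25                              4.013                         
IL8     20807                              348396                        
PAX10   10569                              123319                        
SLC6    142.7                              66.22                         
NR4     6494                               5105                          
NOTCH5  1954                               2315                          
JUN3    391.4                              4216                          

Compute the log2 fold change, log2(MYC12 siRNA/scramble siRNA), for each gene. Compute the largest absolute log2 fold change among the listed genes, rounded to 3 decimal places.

4.066

log2(855.9/270.9) = 1.660  (IRF10)
log2(4.013/42.25) = -3.396  (BCL2)
log2(348396/20807) = 4.066  (IL8)
log2(123319/10569) = 3.544  (PAX10)
log2(66.22/142.7) = -1.108  (SLC6)
log2(5105/6494) = -0.347  (NR4)
log2(2315/1954) = 0.245  (NOTCH5)
log2(4216/391.4) = 3.429  (JUN3)
The largest magnitude belongs to IL8.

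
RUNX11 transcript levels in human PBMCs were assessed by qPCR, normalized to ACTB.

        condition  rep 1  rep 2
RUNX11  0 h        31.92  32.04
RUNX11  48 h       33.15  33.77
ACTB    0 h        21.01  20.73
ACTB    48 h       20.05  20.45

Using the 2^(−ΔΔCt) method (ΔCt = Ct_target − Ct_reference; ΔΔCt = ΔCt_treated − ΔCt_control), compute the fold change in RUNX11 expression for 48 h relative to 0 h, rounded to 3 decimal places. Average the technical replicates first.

Mean Ct: RUNX11 0 h 31.980; RUNX11 48 h 33.460; ACTB 0 h 20.870; ACTB 48 h 20.250
ΔCt(0 h) = 31.980 − 20.870 = 11.110
ΔCt(48 h) = 33.460 − 20.250 = 13.210
ΔΔCt = 13.210 − 11.110 = 2.100
Fold change = 2^(−2.100) = 0.2333

0.233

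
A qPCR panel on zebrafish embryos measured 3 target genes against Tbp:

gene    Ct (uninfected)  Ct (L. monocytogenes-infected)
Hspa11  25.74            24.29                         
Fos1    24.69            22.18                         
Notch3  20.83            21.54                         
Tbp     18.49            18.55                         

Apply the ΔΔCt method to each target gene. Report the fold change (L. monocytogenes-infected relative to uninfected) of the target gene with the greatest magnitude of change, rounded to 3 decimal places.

5.938

Hspa11: ΔΔCt = (24.29−18.55) − (25.74−18.49) = 5.74 − 7.25 = -1.51; fold change = 2^1.51 = 2.848
Fos1: ΔΔCt = (22.18−18.55) − (24.69−18.49) = 3.63 − 6.20 = -2.57; fold change = 2^2.57 = 5.938
Notch3: ΔΔCt = (21.54−18.55) − (20.83−18.49) = 2.99 − 2.34 = 0.65; fold change = 2^-0.65 = 0.637
Fos1 has the largest |ΔΔCt| = 2.57.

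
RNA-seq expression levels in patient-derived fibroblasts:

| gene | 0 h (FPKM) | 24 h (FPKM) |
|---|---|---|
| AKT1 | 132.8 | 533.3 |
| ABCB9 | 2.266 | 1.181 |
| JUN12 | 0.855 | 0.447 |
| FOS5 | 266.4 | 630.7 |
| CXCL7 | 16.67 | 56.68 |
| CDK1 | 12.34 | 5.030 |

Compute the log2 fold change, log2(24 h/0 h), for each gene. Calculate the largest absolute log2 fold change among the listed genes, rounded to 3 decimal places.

2.006

log2(533.3/132.8) = 2.006  (AKT1)
log2(1.181/2.266) = -0.940  (ABCB9)
log2(0.447/0.855) = -0.936  (JUN12)
log2(630.7/266.4) = 1.243  (FOS5)
log2(56.68/16.67) = 1.766  (CXCL7)
log2(5.030/12.34) = -1.295  (CDK1)
The largest magnitude belongs to AKT1.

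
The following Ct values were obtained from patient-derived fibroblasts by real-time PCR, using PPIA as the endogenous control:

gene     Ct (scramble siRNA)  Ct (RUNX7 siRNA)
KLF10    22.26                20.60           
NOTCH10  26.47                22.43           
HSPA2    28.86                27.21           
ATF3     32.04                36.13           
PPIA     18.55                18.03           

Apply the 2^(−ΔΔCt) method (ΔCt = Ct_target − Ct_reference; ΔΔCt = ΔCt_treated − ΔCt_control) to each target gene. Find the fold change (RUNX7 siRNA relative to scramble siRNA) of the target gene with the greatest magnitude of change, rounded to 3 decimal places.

0.041

KLF10: ΔΔCt = (20.60−18.03) − (22.26−18.55) = 2.57 − 3.71 = -1.14; fold change = 2^1.14 = 2.204
NOTCH10: ΔΔCt = (22.43−18.03) − (26.47−18.55) = 4.40 − 7.92 = -3.52; fold change = 2^3.52 = 11.472
HSPA2: ΔΔCt = (27.21−18.03) − (28.86−18.55) = 9.18 − 10.31 = -1.13; fold change = 2^1.13 = 2.189
ATF3: ΔΔCt = (36.13−18.03) − (32.04−18.55) = 18.10 − 13.49 = 4.61; fold change = 2^-4.61 = 0.041
ATF3 has the largest |ΔΔCt| = 4.61.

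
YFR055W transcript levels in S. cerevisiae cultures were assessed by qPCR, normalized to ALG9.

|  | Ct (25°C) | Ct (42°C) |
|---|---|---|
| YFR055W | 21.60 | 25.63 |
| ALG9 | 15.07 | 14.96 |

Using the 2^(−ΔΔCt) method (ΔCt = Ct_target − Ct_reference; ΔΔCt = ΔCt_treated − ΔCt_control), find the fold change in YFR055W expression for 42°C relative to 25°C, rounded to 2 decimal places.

ΔCt(25°C) = 21.600 − 15.070 = 6.530
ΔCt(42°C) = 25.630 − 14.960 = 10.670
ΔΔCt = 10.670 − 6.530 = 4.140
Fold change = 2^(−4.140) = 0.057

0.06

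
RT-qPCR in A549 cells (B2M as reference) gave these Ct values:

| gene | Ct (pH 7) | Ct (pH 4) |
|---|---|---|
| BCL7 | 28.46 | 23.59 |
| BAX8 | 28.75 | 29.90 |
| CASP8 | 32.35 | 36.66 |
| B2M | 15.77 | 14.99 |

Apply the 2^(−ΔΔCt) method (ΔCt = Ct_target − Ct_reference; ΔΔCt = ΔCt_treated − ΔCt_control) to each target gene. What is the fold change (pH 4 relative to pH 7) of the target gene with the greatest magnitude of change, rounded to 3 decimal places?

0.029

BCL7: ΔΔCt = (23.59−14.99) − (28.46−15.77) = 8.60 − 12.69 = -4.09; fold change = 2^4.09 = 17.030
BAX8: ΔΔCt = (29.90−14.99) − (28.75−15.77) = 14.91 − 12.98 = 1.93; fold change = 2^-1.93 = 0.262
CASP8: ΔΔCt = (36.66−14.99) − (32.35−15.77) = 21.67 − 16.58 = 5.09; fold change = 2^-5.09 = 0.029
CASP8 has the largest |ΔΔCt| = 5.09.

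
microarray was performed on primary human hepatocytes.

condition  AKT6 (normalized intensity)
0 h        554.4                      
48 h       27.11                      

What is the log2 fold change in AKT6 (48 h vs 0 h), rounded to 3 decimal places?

Fold change = 27.11 / 554.4 = 0.0489
log2(0.0489) = -4.3540

-4.354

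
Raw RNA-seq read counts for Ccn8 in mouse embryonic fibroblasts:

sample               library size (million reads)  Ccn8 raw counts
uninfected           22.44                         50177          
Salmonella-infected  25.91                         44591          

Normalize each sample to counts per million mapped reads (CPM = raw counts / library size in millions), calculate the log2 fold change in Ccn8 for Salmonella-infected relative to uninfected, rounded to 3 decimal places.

CPM(uninfected) = 50177 / 22.44 = 2236.0517
CPM(Salmonella-infected) = 44591 / 25.91 = 1720.9958
Fold change = 1720.9958 / 2236.0517 = 0.76966
log2(0.76966) = -0.3777

-0.378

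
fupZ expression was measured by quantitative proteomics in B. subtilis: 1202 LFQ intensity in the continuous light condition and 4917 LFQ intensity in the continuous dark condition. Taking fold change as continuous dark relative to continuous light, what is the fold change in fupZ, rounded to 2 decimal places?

4.09

Fold change = 4917 / 1202 = 4.091
fupZ is upregulated.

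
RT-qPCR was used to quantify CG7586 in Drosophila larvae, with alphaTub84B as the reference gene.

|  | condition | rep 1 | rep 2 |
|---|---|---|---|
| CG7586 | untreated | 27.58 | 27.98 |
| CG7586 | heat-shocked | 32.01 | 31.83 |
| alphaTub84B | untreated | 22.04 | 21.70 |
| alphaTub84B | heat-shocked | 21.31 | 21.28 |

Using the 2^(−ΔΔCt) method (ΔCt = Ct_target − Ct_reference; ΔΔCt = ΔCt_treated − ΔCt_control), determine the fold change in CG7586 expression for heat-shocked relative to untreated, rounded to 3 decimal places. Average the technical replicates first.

Mean Ct: CG7586 untreated 27.780; CG7586 heat-shocked 31.920; alphaTub84B untreated 21.870; alphaTub84B heat-shocked 21.295
ΔCt(untreated) = 27.780 − 21.870 = 5.910
ΔCt(heat-shocked) = 31.920 − 21.295 = 10.625
ΔΔCt = 10.625 − 5.910 = 4.715
Fold change = 2^(−4.715) = 0.0381

0.038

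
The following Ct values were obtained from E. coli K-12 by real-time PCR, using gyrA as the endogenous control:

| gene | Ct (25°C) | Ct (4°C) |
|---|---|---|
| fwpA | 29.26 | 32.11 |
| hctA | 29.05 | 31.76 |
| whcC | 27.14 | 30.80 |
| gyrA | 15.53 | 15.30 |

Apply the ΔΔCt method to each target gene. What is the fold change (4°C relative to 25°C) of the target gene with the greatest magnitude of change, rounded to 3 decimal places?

0.067

fwpA: ΔΔCt = (32.11−15.30) − (29.26−15.53) = 16.81 − 13.73 = 3.08; fold change = 2^-3.08 = 0.118
hctA: ΔΔCt = (31.76−15.30) − (29.05−15.53) = 16.46 − 13.52 = 2.94; fold change = 2^-2.94 = 0.130
whcC: ΔΔCt = (30.80−15.30) − (27.14−15.53) = 15.50 − 11.61 = 3.89; fold change = 2^-3.89 = 0.067
whcC has the largest |ΔΔCt| = 3.89.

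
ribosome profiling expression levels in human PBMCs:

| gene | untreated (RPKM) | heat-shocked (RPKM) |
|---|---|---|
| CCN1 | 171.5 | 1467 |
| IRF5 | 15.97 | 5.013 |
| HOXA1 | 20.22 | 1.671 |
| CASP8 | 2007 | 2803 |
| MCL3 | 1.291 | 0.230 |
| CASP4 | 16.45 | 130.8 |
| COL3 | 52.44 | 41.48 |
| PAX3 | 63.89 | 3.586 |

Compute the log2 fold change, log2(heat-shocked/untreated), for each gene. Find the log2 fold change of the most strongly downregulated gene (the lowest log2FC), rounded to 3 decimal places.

-4.155

log2(1467/171.5) = 3.097  (CCN1)
log2(5.013/15.97) = -1.672  (IRF5)
log2(1.671/20.22) = -3.597  (HOXA1)
log2(2803/2007) = 0.482  (CASP8)
log2(0.230/1.291) = -2.489  (MCL3)
log2(130.8/16.45) = 2.991  (CASP4)
log2(41.48/52.44) = -0.338  (COL3)
log2(3.586/63.89) = -4.155  (PAX3)
PAX3 is most strongly downregulated.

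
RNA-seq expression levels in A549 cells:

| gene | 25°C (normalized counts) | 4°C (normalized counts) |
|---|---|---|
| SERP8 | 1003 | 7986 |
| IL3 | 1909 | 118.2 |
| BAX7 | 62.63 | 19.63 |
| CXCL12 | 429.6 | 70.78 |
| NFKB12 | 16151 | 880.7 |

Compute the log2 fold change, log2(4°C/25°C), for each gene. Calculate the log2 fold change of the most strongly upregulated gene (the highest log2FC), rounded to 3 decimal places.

log2(7986/1003) = 2.993  (SERP8)
log2(118.2/1909) = -4.014  (IL3)
log2(19.63/62.63) = -1.674  (BAX7)
log2(70.78/429.6) = -2.602  (CXCL12)
log2(880.7/16151) = -4.197  (NFKB12)
SERP8 is most strongly upregulated.

2.993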